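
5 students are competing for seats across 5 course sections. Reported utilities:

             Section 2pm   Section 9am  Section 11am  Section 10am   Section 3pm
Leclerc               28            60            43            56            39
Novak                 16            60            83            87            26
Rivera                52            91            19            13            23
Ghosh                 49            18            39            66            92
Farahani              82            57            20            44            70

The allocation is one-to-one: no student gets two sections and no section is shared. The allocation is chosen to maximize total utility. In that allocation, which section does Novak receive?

Novak receives Section 11am.

Treat this as an assignment problem: match each student to one section.
Optimal: Leclerc→Section 10am (56 points), Novak→Section 11am (83 points), Rivera→Section 9am (91 points), Ghosh→Section 3pm (92 points), Farahani→Section 2pm (82 points) — total 56+83+91+92+82 = 404 points.
Max-entry greedy (repeatedly take the single best remaining cell) gives 395 points, worse by 9.
Swapping Ghosh↔Rivera (Ghosh→Section 9am 18 points, Rivera→Section 3pm 23 points) loses 142.
Novak's own top section is Section 10am (87 points), but forcing Novak→Section 10am and reassigning the rest optimally gives only 395 points — worse by 9.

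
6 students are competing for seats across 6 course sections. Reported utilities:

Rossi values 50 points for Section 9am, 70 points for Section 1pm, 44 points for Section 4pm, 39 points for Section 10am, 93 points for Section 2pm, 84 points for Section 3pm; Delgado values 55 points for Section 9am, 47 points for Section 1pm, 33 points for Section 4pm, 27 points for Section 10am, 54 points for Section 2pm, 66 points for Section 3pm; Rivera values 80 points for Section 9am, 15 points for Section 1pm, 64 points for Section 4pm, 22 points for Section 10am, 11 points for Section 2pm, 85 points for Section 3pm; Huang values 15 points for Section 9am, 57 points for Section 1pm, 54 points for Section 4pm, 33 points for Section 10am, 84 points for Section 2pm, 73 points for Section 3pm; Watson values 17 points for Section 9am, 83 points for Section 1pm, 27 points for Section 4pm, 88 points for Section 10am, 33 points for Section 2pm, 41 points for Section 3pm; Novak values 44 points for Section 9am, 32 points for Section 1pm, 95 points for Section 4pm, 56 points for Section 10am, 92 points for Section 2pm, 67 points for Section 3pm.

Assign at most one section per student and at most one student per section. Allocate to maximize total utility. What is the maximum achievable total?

Optimal: Rossi→Section 1pm (70 points), Delgado→Section 3pm (66 points), Rivera→Section 9am (80 points), Huang→Section 2pm (84 points), Watson→Section 10am (88 points), Novak→Section 4pm (95 points) — total 70+66+80+84+88+95 = 483 points.
Column-greedy (each section in turn goes to its best remaining student) gives 447 points, worse by 36.
Checked against all permutations: 483 points is optimal.

Max total: 483 points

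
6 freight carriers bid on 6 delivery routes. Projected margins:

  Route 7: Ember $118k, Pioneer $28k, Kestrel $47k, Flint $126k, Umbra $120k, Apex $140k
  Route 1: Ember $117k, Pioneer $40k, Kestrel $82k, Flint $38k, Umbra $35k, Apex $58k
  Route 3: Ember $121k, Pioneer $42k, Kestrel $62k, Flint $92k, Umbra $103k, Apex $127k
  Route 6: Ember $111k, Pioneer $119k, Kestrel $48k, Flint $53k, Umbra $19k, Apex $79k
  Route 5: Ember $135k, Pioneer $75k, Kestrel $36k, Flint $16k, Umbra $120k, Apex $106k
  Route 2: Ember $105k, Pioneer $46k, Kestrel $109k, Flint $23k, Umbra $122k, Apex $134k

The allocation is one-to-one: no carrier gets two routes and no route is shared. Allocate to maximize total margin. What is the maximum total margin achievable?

Optimal: Ember→Route 1 ($117k), Pioneer→Route 6 ($119k), Kestrel→Route 2 ($109k), Flint→Route 7 ($126k), Umbra→Route 5 ($120k), Apex→Route 3 ($127k) — total 117+119+109+126+120+127 = $718k.
Column-greedy (each route in turn goes to its best remaining carrier) gives $538k, worse by 180.
Next-best assignment: Ember→Route 5, Pioneer→Route 6, Kestrel→Route 1, Flint→Route 7, Umbra→Route 2, Apex→Route 3 = $711k.

Max total: $718k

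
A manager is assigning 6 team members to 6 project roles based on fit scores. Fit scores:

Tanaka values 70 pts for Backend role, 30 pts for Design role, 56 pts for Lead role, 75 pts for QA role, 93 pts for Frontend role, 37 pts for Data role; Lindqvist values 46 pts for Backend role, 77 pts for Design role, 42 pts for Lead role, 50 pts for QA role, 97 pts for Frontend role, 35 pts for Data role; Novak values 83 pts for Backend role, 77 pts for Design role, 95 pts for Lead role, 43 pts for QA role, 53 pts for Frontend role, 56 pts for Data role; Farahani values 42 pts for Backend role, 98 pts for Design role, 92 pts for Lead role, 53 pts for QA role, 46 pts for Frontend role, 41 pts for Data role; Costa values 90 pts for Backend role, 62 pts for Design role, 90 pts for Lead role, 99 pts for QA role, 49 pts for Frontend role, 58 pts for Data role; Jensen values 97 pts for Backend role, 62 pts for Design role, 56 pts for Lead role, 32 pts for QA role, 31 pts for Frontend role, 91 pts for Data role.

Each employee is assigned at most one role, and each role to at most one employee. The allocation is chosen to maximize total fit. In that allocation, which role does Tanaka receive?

Tanaka receives Backend role.

Treat this as an assignment problem: match each employee to one role.
Optimal: Tanaka→Backend role (70 pts), Lindqvist→Frontend role (97 pts), Novak→Lead role (95 pts), Farahani→Design role (98 pts), Costa→QA role (99 pts), Jensen→Data role (91 pts) — total 70+97+95+98+99+91 = 550 pts.
Row-greedy (each employee in turn takes its best remaining role) gives 499 pts, worse by 51.
Next-best assignment: Tanaka→QA role, Lindqvist→Frontend role, Novak→Lead role, Farahani→Design role, Costa→Backend role, Jensen→Data role = 546 pts.
Tanaka's own top role is Frontend role (93 pts), but forcing Tanaka→Frontend role and reassigning the rest optimally gives only 535 pts — worse by 15.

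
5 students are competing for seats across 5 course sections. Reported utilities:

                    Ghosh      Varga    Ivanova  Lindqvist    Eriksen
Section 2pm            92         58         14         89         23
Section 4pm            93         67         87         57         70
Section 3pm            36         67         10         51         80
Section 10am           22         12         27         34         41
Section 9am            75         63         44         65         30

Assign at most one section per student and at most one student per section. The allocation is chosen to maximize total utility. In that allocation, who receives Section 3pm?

This is a one-to-one assignment (maximum-weight bipartite matching).
Optimal: Ghosh→Section 9am (75 points), Varga→Section 3pm (67 points), Ivanova→Section 4pm (87 points), Lindqvist→Section 2pm (89 points), Eriksen→Section 10am (41 points) — total 75+67+87+89+41 = 359 points.
Row-greedy (each student in turn takes its best remaining section) gives 334 points, worse by 25.
Next-best assignment: Ghosh→Section 2pm, Varga→Section 9am, Ivanova→Section 4pm, Lindqvist→Section 10am, Eriksen→Section 3pm = 356 points.
Checked against all permutations: 359 points is optimal.
Varga's own top section is Section 4pm (67 points), but forcing Varga→Section 4pm and reassigning the rest optimally gives only 338 points — worse by 21.

Varga receives Section 3pm.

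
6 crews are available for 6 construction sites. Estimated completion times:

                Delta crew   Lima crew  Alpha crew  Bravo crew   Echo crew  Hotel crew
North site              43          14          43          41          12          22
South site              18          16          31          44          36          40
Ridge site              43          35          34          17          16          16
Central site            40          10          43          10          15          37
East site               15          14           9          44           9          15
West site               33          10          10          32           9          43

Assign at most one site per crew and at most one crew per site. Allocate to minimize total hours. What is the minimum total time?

Min total: 75 hours

Optimal: Delta crew→South site (18 hours), Lima crew→West site (10 hours), Alpha crew→East site (9 hours), Bravo crew→Central site (10 hours), Echo crew→North site (12 hours), Hotel crew→Ridge site (16 hours) — total 18+10+9+10+12+16 = 75 hours.
Column-greedy (each site in turn goes to its cheapest remaining crew) gives 96 hours, worse by 21.
Checked against all permutations: 75 hours is optimal.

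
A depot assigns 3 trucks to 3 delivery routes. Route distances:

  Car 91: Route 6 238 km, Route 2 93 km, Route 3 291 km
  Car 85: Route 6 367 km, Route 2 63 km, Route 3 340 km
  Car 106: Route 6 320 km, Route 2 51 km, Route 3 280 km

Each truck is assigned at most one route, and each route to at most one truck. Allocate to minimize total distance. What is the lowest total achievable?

Min total: 581 km

Optimal: Car 91→Route 6 (238 km), Car 85→Route 2 (63 km), Car 106→Route 3 (280 km) — total 238+63+280 = 581 km.
Min-entry greedy (repeatedly take the single cheapest remaining cell) gives 629 km, worse by 48.
Next-best assignment: Car 91→Route 6, Car 85→Route 3, Car 106→Route 2 = 629 km.
No other one-to-one assignment undercuts 581 km.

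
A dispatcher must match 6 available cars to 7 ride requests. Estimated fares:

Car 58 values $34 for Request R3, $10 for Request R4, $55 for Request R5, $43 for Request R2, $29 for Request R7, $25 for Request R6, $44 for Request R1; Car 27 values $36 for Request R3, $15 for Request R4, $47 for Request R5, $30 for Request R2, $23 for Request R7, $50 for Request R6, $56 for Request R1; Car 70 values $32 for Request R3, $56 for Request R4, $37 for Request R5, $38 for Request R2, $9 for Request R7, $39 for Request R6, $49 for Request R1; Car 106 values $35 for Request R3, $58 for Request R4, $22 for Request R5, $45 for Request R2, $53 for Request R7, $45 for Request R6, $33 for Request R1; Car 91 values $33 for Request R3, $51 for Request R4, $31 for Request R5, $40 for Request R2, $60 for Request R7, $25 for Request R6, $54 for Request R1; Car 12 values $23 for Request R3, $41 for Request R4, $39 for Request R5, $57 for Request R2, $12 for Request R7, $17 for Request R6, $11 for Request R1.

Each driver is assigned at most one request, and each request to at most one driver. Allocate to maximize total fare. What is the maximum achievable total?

This is a one-to-one assignment (maximum-weight bipartite matching).
Optimal: Car 58→Request R5 ($55), Car 27→Request R6 ($50), Car 70→Request R1 ($49), Car 106→Request R4 ($58), Car 91→Request R7 ($60), Car 12→Request R2 ($57) — total 55+50+49+58+60+57 = $329.
Row-greedy (each driver in turn takes its best remaining request) gives $283, worse by 46.
Swapping Car 27↔Car 12 (Car 27→Request R2 $30, Car 12→Request R6 $17) loses 60.

Maximum total: $329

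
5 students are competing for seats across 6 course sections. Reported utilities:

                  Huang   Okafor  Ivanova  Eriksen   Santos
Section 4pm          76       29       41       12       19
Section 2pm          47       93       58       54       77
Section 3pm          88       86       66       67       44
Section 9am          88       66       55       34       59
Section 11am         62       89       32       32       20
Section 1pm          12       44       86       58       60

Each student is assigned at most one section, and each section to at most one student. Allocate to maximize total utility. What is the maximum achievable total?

Max total: 407 points

Optimal: Huang→Section 9am (88 points), Okafor→Section 11am (89 points), Ivanova→Section 1pm (86 points), Eriksen→Section 3pm (67 points), Santos→Section 2pm (77 points) — total 88+89+86+67+77 = 407 points.
Column-greedy (each section in turn goes to its best remaining student) gives 327 points, worse by 80.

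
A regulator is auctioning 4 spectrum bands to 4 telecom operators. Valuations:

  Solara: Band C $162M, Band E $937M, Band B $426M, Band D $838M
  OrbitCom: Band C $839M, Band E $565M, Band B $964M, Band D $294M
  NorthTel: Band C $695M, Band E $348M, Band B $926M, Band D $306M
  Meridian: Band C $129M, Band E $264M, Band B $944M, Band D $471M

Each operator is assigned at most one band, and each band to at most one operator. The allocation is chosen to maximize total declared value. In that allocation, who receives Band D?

Optimal: Solara→Band E ($937M), OrbitCom→Band C ($839M), NorthTel→Band B ($926M), Meridian→Band D ($471M) — total 937+839+926+471 = $3173M.
Column-greedy (each band in turn goes to its best remaining operator) gives $3026M, worse by 147.
Swapping Meridian↔Solara (Meridian→Band E $264M, Solara→Band D $838M) loses 306.
Meridian's own top band is Band B ($944M), but forcing Meridian→Band B and reassigning the rest optimally gives only $3042M — worse by 131.

Meridian receives Band D.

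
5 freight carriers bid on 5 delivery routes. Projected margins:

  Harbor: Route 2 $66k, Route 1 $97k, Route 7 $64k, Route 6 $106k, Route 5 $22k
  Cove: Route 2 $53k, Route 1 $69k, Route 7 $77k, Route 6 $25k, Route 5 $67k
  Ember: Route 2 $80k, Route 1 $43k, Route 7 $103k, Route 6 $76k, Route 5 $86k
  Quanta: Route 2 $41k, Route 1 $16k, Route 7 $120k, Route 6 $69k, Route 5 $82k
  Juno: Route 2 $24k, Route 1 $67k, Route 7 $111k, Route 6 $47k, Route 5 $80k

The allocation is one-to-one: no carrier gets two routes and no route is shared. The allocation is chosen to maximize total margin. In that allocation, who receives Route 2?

Ember receives Route 2.

Optimal: Harbor→Route 6 ($106k), Cove→Route 1 ($69k), Ember→Route 2 ($80k), Quanta→Route 7 ($120k), Juno→Route 5 ($80k) — total 106+69+80+120+80 = $455k.
Max-entry greedy (repeatedly take the single best remaining cell) gives $405k, worse by 50.
Swapping Quanta↔Cove (Quanta→Route 1 $16k, Cove→Route 7 $77k) loses 96.
Checked against all permutations: $455k is optimal.
Ember's own top route is Route 7 ($103k), but forcing Ember→Route 7 and reassigning the rest optimally gives only $411k — worse by 44.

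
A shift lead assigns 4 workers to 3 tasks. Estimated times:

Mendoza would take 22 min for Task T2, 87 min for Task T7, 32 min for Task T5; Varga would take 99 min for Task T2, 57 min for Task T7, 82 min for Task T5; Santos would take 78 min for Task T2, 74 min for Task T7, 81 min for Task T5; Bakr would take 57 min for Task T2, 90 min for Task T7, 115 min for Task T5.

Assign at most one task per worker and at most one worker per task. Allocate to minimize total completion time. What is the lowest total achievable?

Minimum total: 146 min

Optimal: Bakr→Task T2 (57 min), Varga→Task T7 (57 min), Mendoza→Task T5 (32 min) — total 57+57+32 = 146 min.
Row-greedy (each worker in turn takes its cheapest remaining task) gives 160 min, worse by 14.
Next-best assignment: Mendoza→Task T2, Varga→Task T7, Santos→Task T5 = 160 min.
Swapping Varga↔Mendoza (Varga→Task T5 82 min, Mendoza→Task T7 87 min) adds 80.
Every other assignment is strictly worse.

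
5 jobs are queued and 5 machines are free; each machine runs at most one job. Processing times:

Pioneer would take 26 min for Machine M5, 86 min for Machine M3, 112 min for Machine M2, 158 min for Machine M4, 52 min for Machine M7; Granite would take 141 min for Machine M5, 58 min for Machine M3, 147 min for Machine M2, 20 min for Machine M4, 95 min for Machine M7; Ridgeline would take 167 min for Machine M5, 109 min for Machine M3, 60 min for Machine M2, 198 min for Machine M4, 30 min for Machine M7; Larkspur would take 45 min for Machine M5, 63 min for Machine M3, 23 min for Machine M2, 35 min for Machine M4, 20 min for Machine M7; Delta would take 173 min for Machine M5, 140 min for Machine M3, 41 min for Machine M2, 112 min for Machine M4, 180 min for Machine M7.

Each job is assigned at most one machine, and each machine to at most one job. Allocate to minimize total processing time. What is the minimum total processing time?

Optimal: Pioneer→Machine M5 (26 min), Granite→Machine M4 (20 min), Ridgeline→Machine M7 (30 min), Larkspur→Machine M3 (63 min), Delta→Machine M2 (41 min) — total 26+20+30+63+41 = 180 min.
Column-greedy (each machine in turn goes to its cheapest remaining job) gives 249 min, worse by 69.
Swapping Pioneer↔Delta (Pioneer→Machine M2 112 min, Delta→Machine M5 173 min) adds 218.

Minimum total: 180 min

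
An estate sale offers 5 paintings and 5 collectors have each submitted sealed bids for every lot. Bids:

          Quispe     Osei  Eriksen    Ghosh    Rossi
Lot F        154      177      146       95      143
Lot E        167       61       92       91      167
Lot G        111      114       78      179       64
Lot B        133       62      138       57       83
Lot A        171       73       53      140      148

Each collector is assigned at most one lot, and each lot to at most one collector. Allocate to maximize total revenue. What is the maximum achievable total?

Treat this as an assignment problem: match each collector to one lot.
Optimal: Quispe→Lot A ($171), Osei→Lot F ($177), Eriksen→Lot B ($138), Ghosh→Lot G ($179), Rossi→Lot E ($167) — total 171+177+138+179+167 = $832.
Column-greedy (each lot in turn goes to its best remaining collector) gives $809, worse by 23.
Next-best assignment: Quispe→Lot E, Osei→Lot F, Eriksen→Lot B, Ghosh→Lot G, Rossi→Lot A = $809.

Maximum total: $832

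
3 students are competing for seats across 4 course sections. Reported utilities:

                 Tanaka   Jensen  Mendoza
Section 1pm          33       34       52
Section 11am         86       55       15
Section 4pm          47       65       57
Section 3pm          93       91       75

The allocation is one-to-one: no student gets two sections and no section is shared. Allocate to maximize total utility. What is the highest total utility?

Maximum total: 234 points

This is the linear assignment problem.
Optimal: Tanaka→Section 11am (86 points), Jensen→Section 3pm (91 points), Mendoza→Section 4pm (57 points) — total 86+91+57 = 234 points.
Row-greedy (each student in turn takes its best remaining section) gives 210 points, worse by 24.
Next-best assignment: Tanaka→Section 11am, Jensen→Section 3pm, Mendoza→Section 1pm = 229 points.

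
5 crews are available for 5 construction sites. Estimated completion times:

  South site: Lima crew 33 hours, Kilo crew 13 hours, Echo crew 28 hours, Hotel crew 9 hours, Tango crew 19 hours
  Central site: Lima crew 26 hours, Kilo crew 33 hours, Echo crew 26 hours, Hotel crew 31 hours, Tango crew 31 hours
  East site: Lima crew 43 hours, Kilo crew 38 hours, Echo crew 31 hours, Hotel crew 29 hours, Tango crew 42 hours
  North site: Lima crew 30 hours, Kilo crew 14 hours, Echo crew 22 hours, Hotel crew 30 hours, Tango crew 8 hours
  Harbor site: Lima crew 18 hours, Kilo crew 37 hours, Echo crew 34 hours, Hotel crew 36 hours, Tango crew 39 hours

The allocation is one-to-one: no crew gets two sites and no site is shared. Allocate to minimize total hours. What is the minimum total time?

Min total: 94 hours

This is a one-to-one assignment (minimum-cost bipartite matching).
Optimal: Lima crew→Harbor site (18 hours), Kilo crew→South site (13 hours), Echo crew→Central site (26 hours), Hotel crew→East site (29 hours), Tango crew→North site (8 hours) — total 18+13+26+29+8 = 94 hours.
Min-entry greedy (repeatedly take the single cheapest remaining cell) gives 99 hours, worse by 5.
No other one-to-one assignment undercuts 94 hours.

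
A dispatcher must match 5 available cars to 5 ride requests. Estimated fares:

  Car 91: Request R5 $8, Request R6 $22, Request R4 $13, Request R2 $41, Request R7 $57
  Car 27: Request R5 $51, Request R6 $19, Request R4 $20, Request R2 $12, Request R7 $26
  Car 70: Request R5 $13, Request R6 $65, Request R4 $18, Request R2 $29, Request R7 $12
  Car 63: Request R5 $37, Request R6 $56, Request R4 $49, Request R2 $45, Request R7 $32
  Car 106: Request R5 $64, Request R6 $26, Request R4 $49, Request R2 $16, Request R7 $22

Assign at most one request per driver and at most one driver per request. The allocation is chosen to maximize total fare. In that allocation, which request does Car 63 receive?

This is a one-to-one assignment (maximum-weight bipartite matching).
Optimal: Car 91→Request R7 ($57), Car 27→Request R5 ($51), Car 70→Request R6 ($65), Car 63→Request R2 ($45), Car 106→Request R4 ($49) — total 57+51+65+45+49 = $267.
Row-greedy (each driver in turn takes its best remaining request) gives $238, worse by 29.
Every other assignment is strictly worse.
Car 63's own top request is Request R6 ($56), but forcing Car 63→Request R6 and reassigning the rest optimally gives only $242 — worse by 25.

Car 63 receives Request R2.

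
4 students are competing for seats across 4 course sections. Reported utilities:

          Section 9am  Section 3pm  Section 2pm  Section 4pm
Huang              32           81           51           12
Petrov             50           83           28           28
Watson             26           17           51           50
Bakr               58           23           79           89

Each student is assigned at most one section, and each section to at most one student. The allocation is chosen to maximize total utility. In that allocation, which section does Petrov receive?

Optimal: Huang→Section 3pm (81 points), Petrov→Section 9am (50 points), Watson→Section 2pm (51 points), Bakr→Section 4pm (89 points) — total 81+50+51+89 = 271 points.
Max-entry greedy (repeatedly take the single best remaining cell) gives 249 points, worse by 22.
Next-best assignment: Huang→Section 3pm, Petrov→Section 9am, Watson→Section 4pm, Bakr→Section 2pm = 260 points.
Every other assignment is strictly worse.
Petrov's own top section is Section 3pm (83 points), but forcing Petrov→Section 3pm and reassigning the rest optimally gives only 255 points — worse by 16.

Petrov receives Section 9am.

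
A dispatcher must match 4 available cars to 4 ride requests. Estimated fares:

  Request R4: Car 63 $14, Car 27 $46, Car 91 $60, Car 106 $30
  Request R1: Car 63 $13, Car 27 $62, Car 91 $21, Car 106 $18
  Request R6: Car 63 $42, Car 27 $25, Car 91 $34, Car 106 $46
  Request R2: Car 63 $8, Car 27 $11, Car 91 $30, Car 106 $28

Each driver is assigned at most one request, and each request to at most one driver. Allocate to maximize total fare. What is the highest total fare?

Treat this as an assignment problem: match each driver to one request.
Optimal: Car 63→Request R6 ($42), Car 27→Request R1 ($62), Car 91→Request R4 ($60), Car 106→Request R2 ($28) — total 42+62+60+28 = $192.
Max-entry greedy (repeatedly take the single best remaining cell) gives $176, worse by 16.
Swapping Car 27↔Car 63 (Car 27→Request R6 $25, Car 63→Request R1 $13) loses 66.

Max total: $192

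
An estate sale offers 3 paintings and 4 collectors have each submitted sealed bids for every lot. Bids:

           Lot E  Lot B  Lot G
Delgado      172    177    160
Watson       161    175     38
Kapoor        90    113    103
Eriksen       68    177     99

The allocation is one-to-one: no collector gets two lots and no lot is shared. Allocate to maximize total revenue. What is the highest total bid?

Optimal: Watson→Lot E ($161), Eriksen→Lot B ($177), Delgado→Lot G ($160) — total 161+177+160 = $498.
No other one-to-one assignment exceeds $498.

Max total: $498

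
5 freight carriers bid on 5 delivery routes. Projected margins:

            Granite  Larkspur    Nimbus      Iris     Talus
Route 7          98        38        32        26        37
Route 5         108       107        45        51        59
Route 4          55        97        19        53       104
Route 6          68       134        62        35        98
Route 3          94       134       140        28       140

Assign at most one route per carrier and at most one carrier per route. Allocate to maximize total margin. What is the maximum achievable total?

Max total: $527k

Optimal: Granite→Route 7 ($98k), Larkspur→Route 6 ($134k), Nimbus→Route 3 ($140k), Iris→Route 5 ($51k), Talus→Route 4 ($104k) — total 98+134+140+51+104 = $527k.
Max-entry greedy (repeatedly take the single best remaining cell) gives $512k, worse by 15.
No other one-to-one assignment exceeds $527k.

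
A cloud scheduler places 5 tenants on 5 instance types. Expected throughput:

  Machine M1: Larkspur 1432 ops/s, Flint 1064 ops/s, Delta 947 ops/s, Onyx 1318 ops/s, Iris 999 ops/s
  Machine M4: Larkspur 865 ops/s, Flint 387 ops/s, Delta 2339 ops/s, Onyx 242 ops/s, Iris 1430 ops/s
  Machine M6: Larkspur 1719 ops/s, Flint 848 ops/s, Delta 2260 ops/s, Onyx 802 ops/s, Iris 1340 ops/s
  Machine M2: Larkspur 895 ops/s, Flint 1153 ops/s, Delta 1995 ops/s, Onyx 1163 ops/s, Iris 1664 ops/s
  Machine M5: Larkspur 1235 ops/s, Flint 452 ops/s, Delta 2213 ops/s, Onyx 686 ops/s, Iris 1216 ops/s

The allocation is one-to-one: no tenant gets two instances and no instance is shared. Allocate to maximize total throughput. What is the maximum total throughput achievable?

Max total: 7833 ops/s

Treat this as an assignment problem: match each tenant to one instance.
Optimal: Larkspur→Machine M6 (1719 ops/s), Flint→Machine M2 (1153 ops/s), Delta→Machine M5 (2213 ops/s), Onyx→Machine M1 (1318 ops/s), Iris→Machine M4 (1430 ops/s) — total 1719+1153+2213+1318+1430 = 7833 ops/s.
Column-greedy (each instance in turn goes to its best remaining tenant) gives 6726 ops/s, worse by 1107.
Swapping Onyx↔Flint (Onyx→Machine M2 1163 ops/s, Flint→Machine M1 1064 ops/s) loses 244.
No other one-to-one assignment exceeds 7833 ops/s.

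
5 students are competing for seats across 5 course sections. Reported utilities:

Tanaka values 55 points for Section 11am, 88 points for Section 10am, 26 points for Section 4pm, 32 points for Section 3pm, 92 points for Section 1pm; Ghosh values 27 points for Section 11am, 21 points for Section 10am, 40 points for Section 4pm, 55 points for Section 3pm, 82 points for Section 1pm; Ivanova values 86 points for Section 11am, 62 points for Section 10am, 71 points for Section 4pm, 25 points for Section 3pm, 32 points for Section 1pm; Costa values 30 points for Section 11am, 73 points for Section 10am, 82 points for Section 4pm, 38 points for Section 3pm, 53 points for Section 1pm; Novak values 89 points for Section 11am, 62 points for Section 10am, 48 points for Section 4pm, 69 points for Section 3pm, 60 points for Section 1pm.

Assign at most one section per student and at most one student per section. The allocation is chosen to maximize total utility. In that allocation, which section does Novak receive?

This is the linear assignment problem.
Optimal: Tanaka→Section 10am (88 points), Ghosh→Section 1pm (82 points), Ivanova→Section 11am (86 points), Costa→Section 4pm (82 points), Novak→Section 3pm (69 points) — total 88+82+86+82+69 = 407 points.
Row-greedy (each student in turn takes its best remaining section) gives 377 points, worse by 30.
Next-best assignment: Tanaka→Section 1pm, Ghosh→Section 3pm, Ivanova→Section 10am, Costa→Section 4pm, Novak→Section 11am = 380 points.
Swapping Tanaka↔Ivanova (Tanaka→Section 11am 55 points, Ivanova→Section 10am 62 points) loses 57.
Novak's own top section is Section 11am (89 points), but forcing Novak→Section 11am and reassigning the rest optimally gives only 380 points — worse by 27.

Novak receives Section 3pm.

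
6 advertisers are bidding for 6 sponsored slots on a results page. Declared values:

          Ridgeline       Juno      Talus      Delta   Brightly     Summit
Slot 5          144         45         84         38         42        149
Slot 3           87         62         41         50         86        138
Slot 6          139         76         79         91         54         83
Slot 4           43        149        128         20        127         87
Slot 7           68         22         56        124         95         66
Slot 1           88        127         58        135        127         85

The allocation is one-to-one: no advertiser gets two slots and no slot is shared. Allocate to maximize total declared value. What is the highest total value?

Maximum total: $761

Optimal: Ridgeline→Slot 5 ($144), Juno→Slot 4 ($149), Talus→Slot 6 ($79), Delta→Slot 7 ($124), Brightly→Slot 1 ($127), Summit→Slot 3 ($138) — total 144+149+79+124+127+138 = $761.
Max-entry greedy (repeatedly take the single best remaining cell) gives $708, worse by 53.
Checked against all permutations: $761 is optimal.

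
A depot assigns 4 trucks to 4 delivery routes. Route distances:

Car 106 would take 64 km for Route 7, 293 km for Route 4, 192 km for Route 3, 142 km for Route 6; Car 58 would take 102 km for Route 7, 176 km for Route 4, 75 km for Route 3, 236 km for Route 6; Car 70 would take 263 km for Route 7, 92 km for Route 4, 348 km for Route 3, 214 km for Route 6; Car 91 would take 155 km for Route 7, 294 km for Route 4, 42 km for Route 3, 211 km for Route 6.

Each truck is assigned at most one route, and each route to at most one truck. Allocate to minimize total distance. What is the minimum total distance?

This is a one-to-one assignment (minimum-cost bipartite matching).
Optimal: Car 106→Route 6 (142 km), Car 58→Route 7 (102 km), Car 70→Route 4 (92 km), Car 91→Route 3 (42 km) — total 142+102+92+42 = 378 km.
Column-greedy (each route in turn goes to its cheapest remaining truck) gives 434 km, worse by 56.
Swapping Car 58↔Car 70 (Car 58→Route 4 176 km, Car 70→Route 7 263 km) adds 245.

Min total: 378 km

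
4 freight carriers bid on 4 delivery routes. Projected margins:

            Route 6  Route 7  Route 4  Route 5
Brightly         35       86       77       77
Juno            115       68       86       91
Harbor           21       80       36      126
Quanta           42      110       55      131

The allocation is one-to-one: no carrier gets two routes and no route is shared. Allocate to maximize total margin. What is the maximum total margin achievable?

Optimal: Brightly→Route 4 ($77k), Juno→Route 6 ($115k), Harbor→Route 5 ($126k), Quanta→Route 7 ($110k) — total 77+115+126+110 = $428k.
No other one-to-one assignment exceeds $428k.

Max total: $428k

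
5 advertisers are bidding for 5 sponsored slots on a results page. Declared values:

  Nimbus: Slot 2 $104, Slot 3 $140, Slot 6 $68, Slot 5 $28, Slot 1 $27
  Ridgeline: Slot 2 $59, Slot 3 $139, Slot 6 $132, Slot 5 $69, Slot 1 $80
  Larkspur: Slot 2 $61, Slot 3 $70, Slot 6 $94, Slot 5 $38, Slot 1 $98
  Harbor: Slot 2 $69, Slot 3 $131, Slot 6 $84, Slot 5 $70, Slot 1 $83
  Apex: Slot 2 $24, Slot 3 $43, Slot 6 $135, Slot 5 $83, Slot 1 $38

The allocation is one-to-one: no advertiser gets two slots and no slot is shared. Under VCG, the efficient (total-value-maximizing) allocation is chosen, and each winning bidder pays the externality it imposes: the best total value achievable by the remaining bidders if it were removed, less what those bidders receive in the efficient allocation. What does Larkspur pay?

Efficient allocation: Nimbus→Slot 2 ($104), Ridgeline→Slot 6 ($132), Larkspur→Slot 1 ($98), Harbor→Slot 3 ($131), Apex→Slot 5 ($83); total welfare W = $548.
Larkspur receives Slot 1 at value $98, so the others get W − 98 = $450.
Without Larkspur: best allocation of the remaining 4 bidders over all 5 slots is Nimbus→Slot 2 ($104), Ridgeline→Slot 3 ($139), Harbor→Slot 1 ($83), Apex→Slot 6 ($135), total $461.
VCG payment = (others' best without Larkspur) − (others' welfare with Larkspur) = 461 − 450 = $11.

Larkspur pays $11.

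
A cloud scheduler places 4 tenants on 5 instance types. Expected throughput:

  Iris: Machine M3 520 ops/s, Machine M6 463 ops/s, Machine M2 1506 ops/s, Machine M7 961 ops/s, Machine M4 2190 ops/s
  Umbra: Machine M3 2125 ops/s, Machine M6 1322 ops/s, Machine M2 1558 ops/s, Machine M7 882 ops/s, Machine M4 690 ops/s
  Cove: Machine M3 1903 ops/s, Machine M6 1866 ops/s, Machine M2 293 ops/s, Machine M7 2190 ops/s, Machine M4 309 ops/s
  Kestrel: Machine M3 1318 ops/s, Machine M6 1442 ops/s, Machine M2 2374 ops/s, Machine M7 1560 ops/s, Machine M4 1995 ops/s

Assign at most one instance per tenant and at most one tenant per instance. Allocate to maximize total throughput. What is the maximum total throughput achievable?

Maximum total: 8879 ops/s

Optimal: Iris→Machine M4 (2190 ops/s), Umbra→Machine M3 (2125 ops/s), Cove→Machine M7 (2190 ops/s), Kestrel→Machine M2 (2374 ops/s) — total 2190+2125+2190+2374 = 8879 ops/s.
Column-greedy (each instance in turn goes to its best remaining tenant) gives 7326 ops/s, worse by 1553.
Checked against all permutations: 8879 ops/s is optimal.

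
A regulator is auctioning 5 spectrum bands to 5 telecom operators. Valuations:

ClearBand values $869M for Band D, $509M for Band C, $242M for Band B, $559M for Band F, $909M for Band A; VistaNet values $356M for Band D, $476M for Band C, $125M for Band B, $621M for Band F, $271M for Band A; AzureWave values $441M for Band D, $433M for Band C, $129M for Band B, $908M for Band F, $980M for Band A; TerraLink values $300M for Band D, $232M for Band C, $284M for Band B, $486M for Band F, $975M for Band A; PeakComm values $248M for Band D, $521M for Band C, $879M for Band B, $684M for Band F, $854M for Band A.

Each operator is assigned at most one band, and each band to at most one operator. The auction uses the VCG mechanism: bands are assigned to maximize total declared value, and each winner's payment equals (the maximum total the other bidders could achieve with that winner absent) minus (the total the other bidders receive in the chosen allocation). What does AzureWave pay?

Efficient allocation: ClearBand→Band D ($869M), VistaNet→Band C ($476M), AzureWave→Band F ($908M), TerraLink→Band A ($975M), PeakComm→Band B ($879M); total welfare W = $4107M.
AzureWave receives Band F at value $908M, so the others get W − 908 = $3199M.
Without AzureWave: best allocation of the remaining 4 bidders over all 5 bands is ClearBand→Band D ($869M), VistaNet→Band F ($621M), TerraLink→Band A ($975M), PeakComm→Band B ($879M), total $3344M.
VCG payment = (others' best without AzureWave) − (others' welfare with AzureWave) = 3344 − 3199 = $145M.

AzureWave pays $145M.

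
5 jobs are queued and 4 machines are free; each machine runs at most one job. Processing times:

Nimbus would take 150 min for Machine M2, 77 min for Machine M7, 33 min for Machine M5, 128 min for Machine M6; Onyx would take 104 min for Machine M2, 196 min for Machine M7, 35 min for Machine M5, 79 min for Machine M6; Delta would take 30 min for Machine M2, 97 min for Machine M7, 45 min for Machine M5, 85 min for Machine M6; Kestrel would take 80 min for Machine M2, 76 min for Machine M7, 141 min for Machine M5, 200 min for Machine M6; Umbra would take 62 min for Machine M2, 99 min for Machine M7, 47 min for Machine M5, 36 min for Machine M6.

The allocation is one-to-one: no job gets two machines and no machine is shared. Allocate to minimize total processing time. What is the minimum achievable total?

Optimal: Delta→Machine M2 (30 min), Kestrel→Machine M7 (76 min), Nimbus→Machine M5 (33 min), Umbra→Machine M6 (36 min) — total 30+76+33+36 = 175 min.
Row-greedy (each job in turn takes its cheapest remaining machine) gives 218 min, worse by 43.
Next-best assignment: Delta→Machine M2, Kestrel→Machine M7, Onyx→Machine M5, Umbra→Machine M6 = 177 min.
Swapping Nimbus↔Umbra (Nimbus→Machine M6 128 min, Umbra→Machine M5 47 min) adds 106.
Every other assignment is strictly worse.

Minimum total: 175 min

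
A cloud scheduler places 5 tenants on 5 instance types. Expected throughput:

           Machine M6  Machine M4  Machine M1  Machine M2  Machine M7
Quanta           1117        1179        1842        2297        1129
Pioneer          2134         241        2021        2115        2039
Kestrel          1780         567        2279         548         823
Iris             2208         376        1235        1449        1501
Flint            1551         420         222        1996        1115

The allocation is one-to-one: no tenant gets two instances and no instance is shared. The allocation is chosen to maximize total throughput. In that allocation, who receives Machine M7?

Pioneer receives Machine M7.

Optimal: Quanta→Machine M4 (1179 ops/s), Pioneer→Machine M7 (2039 ops/s), Kestrel→Machine M1 (2279 ops/s), Iris→Machine M6 (2208 ops/s), Flint→Machine M2 (1996 ops/s) — total 1179+2039+2279+2208+1996 = 9701 ops/s.
Column-greedy (each instance in turn goes to its best remaining tenant) gives 8896 ops/s, worse by 805.
Every other assignment is strictly worse.
Pioneer's own top instance is Machine M6 (2134 ops/s), but forcing Pioneer→Machine M6 and reassigning the rest optimally gives only 9089 ops/s — worse by 612.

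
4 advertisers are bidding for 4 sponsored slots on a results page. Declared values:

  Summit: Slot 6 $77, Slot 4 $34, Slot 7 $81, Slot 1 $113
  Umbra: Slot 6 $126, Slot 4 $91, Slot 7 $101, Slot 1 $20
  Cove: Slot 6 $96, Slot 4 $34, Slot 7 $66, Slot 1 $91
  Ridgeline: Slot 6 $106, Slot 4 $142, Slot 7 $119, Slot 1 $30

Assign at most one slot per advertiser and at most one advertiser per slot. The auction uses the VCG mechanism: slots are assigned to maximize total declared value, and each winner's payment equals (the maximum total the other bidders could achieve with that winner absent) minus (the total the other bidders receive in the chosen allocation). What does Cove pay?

Efficient allocation: Summit→Slot 1 ($113), Umbra→Slot 7 ($101), Cove→Slot 6 ($96), Ridgeline→Slot 4 ($142); total welfare W = $452.
Cove receives Slot 6 at value $96, so the others get W − 96 = $356.
Without Cove: best allocation of the remaining 3 bidders over all 4 slots is Summit→Slot 1 ($113), Umbra→Slot 6 ($126), Ridgeline→Slot 4 ($142), total $381.
VCG payment = (others' best without Cove) − (others' welfare with Cove) = 381 − 356 = $25.

Cove pays $25.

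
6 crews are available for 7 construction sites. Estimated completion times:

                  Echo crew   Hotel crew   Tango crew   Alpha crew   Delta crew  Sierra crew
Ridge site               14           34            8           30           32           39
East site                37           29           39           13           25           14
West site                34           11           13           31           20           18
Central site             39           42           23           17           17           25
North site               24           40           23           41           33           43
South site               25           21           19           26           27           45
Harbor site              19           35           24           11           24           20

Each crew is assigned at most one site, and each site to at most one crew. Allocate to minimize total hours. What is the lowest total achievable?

Min total: 85 hours

Optimal: Echo crew→North site (24 hours), Hotel crew→West site (11 hours), Tango crew→Ridge site (8 hours), Alpha crew→Harbor site (11 hours), Delta crew→Central site (17 hours), Sierra crew→East site (14 hours) — total 24+11+8+11+17+14 = 85 hours.
Column-greedy (each site in turn goes to its cheapest remaining crew) gives 118 hours, worse by 33.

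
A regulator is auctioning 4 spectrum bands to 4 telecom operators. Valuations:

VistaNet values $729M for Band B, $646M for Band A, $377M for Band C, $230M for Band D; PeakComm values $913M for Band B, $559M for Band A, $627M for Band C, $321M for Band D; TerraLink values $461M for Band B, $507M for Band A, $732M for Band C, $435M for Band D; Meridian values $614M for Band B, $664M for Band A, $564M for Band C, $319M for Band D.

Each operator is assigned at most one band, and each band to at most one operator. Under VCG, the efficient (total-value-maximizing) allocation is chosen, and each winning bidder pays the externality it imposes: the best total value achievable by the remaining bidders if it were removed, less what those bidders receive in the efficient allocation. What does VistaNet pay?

Efficient allocation: VistaNet→Band A ($646M), PeakComm→Band B ($913M), TerraLink→Band C ($732M), Meridian→Band D ($319M); total welfare W = $2610M.
VistaNet receives Band A at value $646M, so the others get W − 646 = $1964M.
Without VistaNet: best allocation of the remaining 3 bidders over all 4 bands is PeakComm→Band B ($913M), TerraLink→Band C ($732M), Meridian→Band A ($664M), total $2309M.
VCG payment = (others' best without VistaNet) − (others' welfare with VistaNet) = 2309 − 1964 = $345M.

VistaNet pays $345M.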